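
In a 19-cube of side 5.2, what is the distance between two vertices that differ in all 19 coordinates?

The space diagonal of an n-cube of side s is s√n. Here 5.2·√19 ≈ 22.6663.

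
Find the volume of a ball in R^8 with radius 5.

Volume = π^{8/2}·(5)^8/Γ(5) = 390625·π^4/24 ≈ 1.58543e+06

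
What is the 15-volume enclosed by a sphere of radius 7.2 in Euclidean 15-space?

V_15(7.2) = π^(15/2) · (7.2)^15 / Γ(15/2 + 1) ≈ 2.76323e+12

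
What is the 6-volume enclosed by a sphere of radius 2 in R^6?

V_6(2) = π^(6/2) · (2)^6 / Γ(6/2 + 1) = 32·π^3/3 ≈ 330.734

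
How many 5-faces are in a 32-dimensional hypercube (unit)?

f_5(32-cube) = (32 choose 5) · 2^27 = 27028229193728.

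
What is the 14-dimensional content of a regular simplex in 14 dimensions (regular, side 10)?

V = (10^14 / 14!) · √((14+1) / 2^14) ≈ 34.7078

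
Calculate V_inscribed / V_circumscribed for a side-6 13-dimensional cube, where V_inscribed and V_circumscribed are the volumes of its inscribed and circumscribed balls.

Volume scales as r^n, and r_in/r_out = 1/√13, giving (1/√13)^13 ≈ 5.74603e-08.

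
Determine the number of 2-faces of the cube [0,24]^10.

Choose 2 of 10 axes to span the face (C(10,2) = 45 ways), then fix each of the remaining 8 coordinates at one of its two extreme values (2^8 = 256 ways): 45·256 = 11520.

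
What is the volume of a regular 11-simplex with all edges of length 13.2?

Volume = 13.2^11 · √(12/2^11) / 11! ≈ 4065.21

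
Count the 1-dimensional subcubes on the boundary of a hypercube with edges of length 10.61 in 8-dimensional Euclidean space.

Choose 1 of 8 axes to span the face (C(8,1) = 8 ways), then fix each of the remaining 7 coordinates at one of its two extreme values (2^7 = 128 ways): 8·128 = 1024.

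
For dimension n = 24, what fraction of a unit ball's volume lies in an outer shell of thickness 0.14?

1 - (1-0.14)^24 ≈ 0.973211 ≈ 97.32%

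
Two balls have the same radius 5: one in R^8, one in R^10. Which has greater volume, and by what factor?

V_8(5) ≈ 1.58543e+06, V_10(5) ≈ 2.49039e+07. The 10-ball is larger by a factor of 15.71.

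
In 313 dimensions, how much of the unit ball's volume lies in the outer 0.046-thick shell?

V(inner)/V(outer) = ((1-0.046)/1)^313 ≈ 3.969e-07, so the shell fraction is 0.9999996031.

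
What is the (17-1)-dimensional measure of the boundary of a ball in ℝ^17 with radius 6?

S = n·V_n(r)/r = 17·V_17(6)/6 (volume-to-surface relation), giving 17832200896512·π^8/25025 ≈ 6.76129e+12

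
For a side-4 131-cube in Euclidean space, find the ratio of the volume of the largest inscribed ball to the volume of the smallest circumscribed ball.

The radii are 4/2 and 4√131/2, so the volume ratio is (1/√131)^131 = 131^{-131/2} ≈ 2.0832e-139.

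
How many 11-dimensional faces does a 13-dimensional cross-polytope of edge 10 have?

An n-cross-polytope has 2^(k+1)·C(n,k+1) k-faces. Here 2^12·C(13,12) = 4096·13 = 53248.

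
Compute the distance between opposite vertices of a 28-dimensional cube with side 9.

||(9,9,...,9)|| = √(28)·9 ≈ 47.6235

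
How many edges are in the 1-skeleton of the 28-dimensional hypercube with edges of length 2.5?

The 28-cube has n·2^(n-1) = 28·2^27 = 28·134217728 = 3758096384 edges.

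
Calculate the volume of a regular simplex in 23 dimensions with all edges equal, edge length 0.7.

V_23 = √(24) · 0.7^23 / (23! · 2^(23/2)) ≈ 1.79069e-29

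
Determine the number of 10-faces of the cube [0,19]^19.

An n-cube has C(n,k)·2^(n-k) k-faces. Here C(19,10)·2^9 = 92378·512 = 47297536.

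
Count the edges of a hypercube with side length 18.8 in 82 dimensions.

The 82-cube has n·2^(n-1) = 82·2^81 = 82·2417851639229258349412352 = 198263834416799184651812864 edges.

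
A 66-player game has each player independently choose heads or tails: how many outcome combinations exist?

Each vertex is a binary string of length 66, so there are 2^66 = 73786976294838206464.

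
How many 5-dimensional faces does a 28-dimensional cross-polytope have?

An n-cross-polytope has 2^(k+1)·C(n,k+1) k-faces. Here 2^6·C(28,6) = 64·376740 = 24111360.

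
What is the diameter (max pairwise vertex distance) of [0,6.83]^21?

||(6.83,6.83,...,6.83)|| = √(21)·6.83 ≈ 31.299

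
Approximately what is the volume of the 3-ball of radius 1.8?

V_3(1.8) = π^(3/2) · (1.8)^3 / Γ(3/2 + 1) ≈ 24.429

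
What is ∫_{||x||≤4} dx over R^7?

V = 262144·π^3/105 ≈ 77410.6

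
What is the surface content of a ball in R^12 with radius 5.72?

The surface area of an n-ball is 2π^(n/2) r^(n-1) / Γ(n/2). For n=12, r=5.72: 3.4364e+09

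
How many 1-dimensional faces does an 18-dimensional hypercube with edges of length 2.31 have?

An n-cube has C(n,k)·2^(n-k) k-faces. Here C(18,1)·2^17 = 18·131072 = 2359296.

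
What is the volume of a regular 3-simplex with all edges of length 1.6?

Volume = (√2/12) · 1.6³ = 0.482718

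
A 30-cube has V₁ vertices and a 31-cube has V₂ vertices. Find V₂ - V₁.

V₁ = 2^30 = 1073741824. V₂ = 2^31 = 2147483648. V₂ - V₁ = 1073741824.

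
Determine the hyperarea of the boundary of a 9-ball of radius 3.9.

S = n·V_n(r)/r = 9·V_9(3.9)/3.9 (volume-to-surface relation), giving 1.58883e+06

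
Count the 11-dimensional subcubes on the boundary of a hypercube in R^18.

An n-cube has C(n,k)·2^(n-k) k-faces. Here C(18,11)·2^7 = 31824·128 = 4073472.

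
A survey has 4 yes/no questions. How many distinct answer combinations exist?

Each vertex is a binary string of length 4, so there are 2^4 = 16.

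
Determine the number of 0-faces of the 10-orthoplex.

Number of 0-faces = 2^(0+1) · C(10,0+1) = 2 · 10 = 20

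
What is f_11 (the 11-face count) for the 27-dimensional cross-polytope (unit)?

An n-cross-polytope has 2^(k+1)·C(n,k+1) k-faces. Here 2^12·C(27,12) = 4096·17383860 = 71204290560.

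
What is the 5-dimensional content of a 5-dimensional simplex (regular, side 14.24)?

V = (14.24^5 / 5!) · √((5+1) / 2^5) ≈ 2112.85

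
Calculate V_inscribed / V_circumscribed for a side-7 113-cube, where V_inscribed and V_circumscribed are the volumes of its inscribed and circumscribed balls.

V_in / V_out = (r_in/r_out)^113 = (1/√113)^113 = 113^(-113/2) ≈ 1.00246e-116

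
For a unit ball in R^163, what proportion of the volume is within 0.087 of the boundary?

V(inner)/V(outer) = ((1-0.087)/1)^163 ≈ 3.604e-07, so the shell fraction is 0.9999996396.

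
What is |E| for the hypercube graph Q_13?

An n-cube has n·2^(n-1) edges. With n = 13: 13·4096 = 53248.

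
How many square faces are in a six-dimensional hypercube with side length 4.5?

Number of 2-faces = C(6,2) · 2^(6-2) = 15 · 16 = 240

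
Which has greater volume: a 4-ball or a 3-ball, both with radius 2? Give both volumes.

V_4(2) ≈ 78.9568. V_3(2) ≈ 33.5103. The 4-ball is larger.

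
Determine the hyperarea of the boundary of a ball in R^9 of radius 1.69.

S_9(1.69) = 2·π^(9/2)·(1.69)^8 / Γ(9/2) ≈ 1975.39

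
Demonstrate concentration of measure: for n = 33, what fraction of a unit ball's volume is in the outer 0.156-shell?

1 - (1-0.156)^33 ≈ 0.996291 ≈ 99.63%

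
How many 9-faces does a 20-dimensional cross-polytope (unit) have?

Number of 9-faces = 2^(9+1) · C(20,9+1) = 1024 · 184756 = 189190144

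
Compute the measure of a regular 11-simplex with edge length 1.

For a regular n-simplex with edge a, V = (a^n / n!)·√((n+1)/2^n). With a=1, n=11: V ≈ 1.91765e-09.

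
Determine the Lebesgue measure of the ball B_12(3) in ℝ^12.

V_12(3) = π^(12/2) · (3)^12 / Γ(12/2 + 1) = 59049·π^6/80 ≈ 709613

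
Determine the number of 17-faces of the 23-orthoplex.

f_17(23-orthoplex) = 2^18 · (23 choose 18) = 8820883456.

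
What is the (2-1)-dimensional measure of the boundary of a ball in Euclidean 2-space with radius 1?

S = n·V_n(r)/r = 2·V_2(1)/1 (volume-to-surface relation), giving 2πr = 2π·1 ≈ 6.28319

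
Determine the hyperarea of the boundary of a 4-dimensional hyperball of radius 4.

S_4(4) = 2·π^(4/2)·(4)^3 / Γ(4/2) = 128·π^2 ≈ 1263.31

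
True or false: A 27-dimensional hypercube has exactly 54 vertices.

False. The 27-cube has 2^27 = 134217728 vertices.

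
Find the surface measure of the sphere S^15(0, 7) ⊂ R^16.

The surface area of an n-ball is 2π^(n/2) r^(n-1) / Γ(n/2). For n=16, r=7: 678223072849·π^8/360 ≈ 1.78759e+13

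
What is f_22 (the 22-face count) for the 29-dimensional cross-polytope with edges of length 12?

f_22(29-orthoplex) = 2^23 · (29 choose 23) = 3984756572160.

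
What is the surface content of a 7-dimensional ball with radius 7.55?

S_7(7.55) = 2·π^(7/2)·(7.55)^6 / Γ(7/2) ≈ 6.12576e+06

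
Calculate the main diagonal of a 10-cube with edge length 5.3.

Diagonal = √10 · 5.3 ≈ 16.7601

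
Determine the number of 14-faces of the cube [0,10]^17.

f_14(17-cube) = (17 choose 14) · 2^3 = 5440.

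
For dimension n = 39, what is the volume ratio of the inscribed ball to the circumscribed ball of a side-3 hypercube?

V_in / V_out = (r_in/r_out)^39 = (1/√39)^39 = 39^(-39/2) ≈ 9.42411e-32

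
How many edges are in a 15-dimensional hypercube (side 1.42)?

Choose 1 of 15 axes to span the face (C(15,1) = 15 ways), then fix each of the remaining 14 coordinates at one of its two extreme values (2^14 = 16384 ways): 15·16384 = 245760.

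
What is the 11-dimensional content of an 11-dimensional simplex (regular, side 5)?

V = (5^11 / 11!) · √((11+1) / 2^11) ≈ 0.0936354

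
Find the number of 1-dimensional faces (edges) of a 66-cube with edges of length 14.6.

Each of the 2^66 = 73786976294838206464 vertices has degree 66; total edges = 66·2^66/2 = 2434970217729660813312.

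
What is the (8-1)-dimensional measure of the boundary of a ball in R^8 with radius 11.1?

S_8(11.1) = 2·π^(8/2)·(11.1)^7 / Γ(8/2) ≈ 6.74123e+08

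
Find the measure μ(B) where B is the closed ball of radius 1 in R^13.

Volume = π^{13/2}·(1)^13/Γ(15/2) = 128·π^6/135135 ≈ 0.910629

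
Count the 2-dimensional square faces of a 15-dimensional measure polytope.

Number of 2-faces = C(15,2) · 2^(15-2) = 105 · 8192 = 860160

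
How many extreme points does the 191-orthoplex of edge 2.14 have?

An n-cross-polytope has 2n vertices; here n = 191, giving 382.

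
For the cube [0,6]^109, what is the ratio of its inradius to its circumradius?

r_in = 6/2 (half the side); r_out = 6√109/2 (half the diagonal). Ratio = 1/√109 ≈ 0.0957826.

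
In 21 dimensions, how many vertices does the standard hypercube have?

Each vertex is a binary string of length 21, so there are 2^21 = 2097152.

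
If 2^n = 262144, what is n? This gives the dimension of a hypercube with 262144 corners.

2^n = 262144 ⇒ n = log_2(262144) = 18.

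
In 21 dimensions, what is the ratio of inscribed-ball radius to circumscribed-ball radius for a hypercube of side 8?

Ratio = (s/2)/(s√21/2) = 21^(-1/2) ≈ 0.218218.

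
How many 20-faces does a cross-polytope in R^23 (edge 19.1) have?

Each 20-face is the convex hull of 21 vertices, one chosen as ±e_i from each of 21 distinct axes: 2^21·C(23,21) = 530579456.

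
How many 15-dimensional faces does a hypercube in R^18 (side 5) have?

Choose 15 of 18 axes to span the face (C(18,15) = 816 ways), then fix each of the remaining 3 coordinates at one of its two extreme values (2^3 = 8 ways): 816·8 = 6528.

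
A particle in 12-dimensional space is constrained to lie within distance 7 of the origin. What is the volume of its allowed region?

Volume = π^{12/2}·(7)^12/Γ(7) = 13841287201·π^6/720 ≈ 1.84818e+10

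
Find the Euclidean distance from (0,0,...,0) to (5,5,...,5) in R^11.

Diagonal = √11 · 5 ≈ 16.5831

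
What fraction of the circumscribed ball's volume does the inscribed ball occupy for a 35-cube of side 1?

The radii are 1/2 and 1√35/2, so the volume ratio is (1/√35)^35 = 35^{-35/2} ≈ 9.52378e-28.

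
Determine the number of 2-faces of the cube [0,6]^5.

f_2(5-cube) = (5 choose 2) · 2^3 = 80.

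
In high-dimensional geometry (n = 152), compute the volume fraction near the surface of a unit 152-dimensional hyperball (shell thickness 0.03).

1 - (1-0.03)^152 ≈ 0.990243 ≈ 99.02%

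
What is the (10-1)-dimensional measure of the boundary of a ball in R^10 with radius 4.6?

|∂B_10(4.6)| ≈ 2.35174e+07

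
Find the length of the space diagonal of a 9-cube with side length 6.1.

d = √(6.1² + 6.1² + ... + 6.1²) [9 terms] = √(9·6.1²) = 6.1√9 = 18.3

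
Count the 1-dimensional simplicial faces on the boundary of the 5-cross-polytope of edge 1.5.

Each 1-face is the convex hull of 2 vertices, one chosen as ±e_i from each of 2 distinct axes: 2^2·C(5,2) = 40.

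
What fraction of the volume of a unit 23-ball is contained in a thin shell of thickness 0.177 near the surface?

Shell fraction = 1 - (1-0.177)^23 ≈ 0.988671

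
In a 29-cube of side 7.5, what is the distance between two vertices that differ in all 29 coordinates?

Diagonal = √29 · 7.5 ≈ 40.3887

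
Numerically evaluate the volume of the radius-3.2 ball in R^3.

Volume = π^{3/2}·(3.2)^3/Γ(5/2) ≈ 137.258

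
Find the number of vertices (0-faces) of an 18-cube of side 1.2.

Number of 0-faces = C(18,0) · 2^(18-0) = 1 · 262144 = 262144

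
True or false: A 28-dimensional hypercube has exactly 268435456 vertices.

True. The 28-cube has 2^28 = 268435456 vertices.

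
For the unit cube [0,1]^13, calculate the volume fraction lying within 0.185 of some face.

1 - (1 - 2·0.185)^13 = 1 - 0.63^13 ≈ 0.997537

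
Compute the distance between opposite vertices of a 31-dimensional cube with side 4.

||(4,4,...,4)|| = √(31)·4 ≈ 22.2711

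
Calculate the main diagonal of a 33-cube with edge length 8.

||(8,8,...,8)|| = √(33)·8 ≈ 45.9565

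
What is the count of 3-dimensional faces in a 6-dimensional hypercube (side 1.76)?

f_3(6-cube) = (6 choose 3) · 2^3 = 160.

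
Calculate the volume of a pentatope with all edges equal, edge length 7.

V_4 = √(5) · 7^4 / (4! · 2^(4/2)) ≈ 55.925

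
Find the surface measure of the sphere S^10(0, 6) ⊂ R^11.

S_11(6) = 2·π^(11/2)·(6)^10 / Γ(11/2) = 143327232·π^5/35 ≈ 1.25317e+09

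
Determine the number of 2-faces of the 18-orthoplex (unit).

Each 2-face is the convex hull of 3 vertices, one chosen as ±e_i from each of 3 distinct axes: 2^3·C(18,3) = 6528.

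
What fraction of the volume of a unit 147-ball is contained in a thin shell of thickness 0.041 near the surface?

Shell fraction = 1 - (1-0.041)^147 ≈ 0.997875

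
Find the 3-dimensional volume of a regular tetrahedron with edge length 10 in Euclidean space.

Volume = (√2/12) · 10³ = 117.851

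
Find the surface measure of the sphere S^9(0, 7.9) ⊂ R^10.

S_10(7.9) = 2·π^(10/2)·(7.9)^9 / Γ(10/2) ≈ 3.05641e+09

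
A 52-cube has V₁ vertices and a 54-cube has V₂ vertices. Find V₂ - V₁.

V₁ = 2^52 = 4503599627370496. V₂ = 2^54 = 18014398509481984. V₂ - V₁ = 13510798882111488.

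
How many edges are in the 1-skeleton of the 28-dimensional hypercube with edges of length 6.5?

Each of the 2^28 = 268435456 vertices has degree 28; total edges = 28·2^28/2 = 3758096384.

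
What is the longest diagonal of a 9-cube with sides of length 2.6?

The space diagonal of an n-cube of side s is s√n. Here 2.6·√9 = 7.8.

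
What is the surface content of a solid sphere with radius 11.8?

|∂B_3(11.8)| = 4πr² = 4π·(11.8)² ≈ 1749.74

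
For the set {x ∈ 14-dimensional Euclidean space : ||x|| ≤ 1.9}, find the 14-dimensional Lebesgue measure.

V_14(1.9) = π^(14/2) · (1.9)^14 / Γ(14/2 + 1) ≈ 4788.16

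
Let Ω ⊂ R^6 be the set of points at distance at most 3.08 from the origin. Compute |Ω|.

V_6(3.08) = π^(6/2) · (3.08)^6 / Γ(6/2 + 1) ≈ 4411.67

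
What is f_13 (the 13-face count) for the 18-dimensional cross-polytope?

Each 13-face is the convex hull of 14 vertices, one chosen as ±e_i from each of 14 distinct axes: 2^14·C(18,14) = 50135040.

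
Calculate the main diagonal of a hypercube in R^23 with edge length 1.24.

Diagonal = √23 · 1.24 ≈ 5.94683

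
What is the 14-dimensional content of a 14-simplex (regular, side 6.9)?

V_14 = √(15) · 6.9^14 / (14! · 2^(14/2)) ≈ 0.192449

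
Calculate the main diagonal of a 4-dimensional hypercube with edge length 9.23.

Diagonal = √4 · 9.23 = 18.46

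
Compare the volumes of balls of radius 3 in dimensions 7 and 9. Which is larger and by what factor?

V_7(3) ≈ 10333.1, V_9(3) ≈ 64924.6. The 9-ball is larger by a factor of 6.283.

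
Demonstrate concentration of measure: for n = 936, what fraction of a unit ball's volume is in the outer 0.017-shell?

1 - (1-0.017)^936 ≈ 0.9999998928 ≈ 99.999989%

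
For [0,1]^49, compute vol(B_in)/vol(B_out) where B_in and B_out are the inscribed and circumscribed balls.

V_in/V_out = n^(-n/2) = 49^(-49/2) ≈ 3.89221e-42.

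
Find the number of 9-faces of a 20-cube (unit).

Choose 9 of 20 axes to span the face (C(20,9) = 167960 ways), then fix each of the remaining 11 coordinates at one of its two extreme values (2^11 = 2048 ways): 167960·2048 = 343982080.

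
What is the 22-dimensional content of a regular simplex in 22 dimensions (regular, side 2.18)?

For a regular n-simplex with edge a, V = (a^n / n!)·√((n+1)/2^n). With a=2.18, n=22: V ≈ 5.81849e-17.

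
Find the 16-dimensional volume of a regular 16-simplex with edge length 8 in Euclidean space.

V = (8^16 / 16!) · √((16+1) / 2^16) ≈ 0.216673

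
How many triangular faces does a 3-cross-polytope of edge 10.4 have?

Number of 2-faces = 2^(2+1) · C(3,2+1) = 8 · 1 = 8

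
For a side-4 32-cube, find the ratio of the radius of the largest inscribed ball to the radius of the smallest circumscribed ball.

r_in / r_out = (4/2) / (4√32/2) = 1/√32 ≈ 0.176777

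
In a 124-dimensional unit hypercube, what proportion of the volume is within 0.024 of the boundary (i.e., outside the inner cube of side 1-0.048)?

1 - (1 - 2·0.024)^124 = 1 - 0.952^124 ≈ 0.997756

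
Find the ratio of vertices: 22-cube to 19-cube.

The 22-cube has 2^22 = 4194304 vertices. The 19-cube has 2^19 = 524288 vertices. Ratio: 4194304/524288 = 8.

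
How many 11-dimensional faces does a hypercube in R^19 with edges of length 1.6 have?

Number of 11-faces = C(19,11) · 2^(19-11) = 75582 · 256 = 19348992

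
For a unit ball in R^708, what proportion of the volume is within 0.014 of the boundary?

Shell fraction = 1 - (1-0.014)^708 ≈ 0.999954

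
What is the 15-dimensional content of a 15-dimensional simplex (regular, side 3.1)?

For a regular n-simplex with edge a, V = (a^n / n!)·√((n+1)/2^n). With a=3.1, n=15: V ≈ 3.96516e-07.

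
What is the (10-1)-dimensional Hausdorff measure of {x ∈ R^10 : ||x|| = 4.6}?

S_10(4.6) = 2·π^(10/2)·(4.6)^9 / Γ(10/2) ≈ 2.35174e+07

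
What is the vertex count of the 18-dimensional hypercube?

Number of vertices = 2^18 = 262144.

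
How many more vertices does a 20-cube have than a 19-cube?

The 20-cube has 2^20 = 1048576 vertices. The 19-cube has 2^19 = 524288 vertices. Difference: 1048576 - 524288 = 524288.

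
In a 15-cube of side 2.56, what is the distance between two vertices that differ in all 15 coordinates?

d = √(2.56² + 2.56² + ... + 2.56²) [15 terms] = √(15·2.56²) = 2.56√15 ≈ 9.91484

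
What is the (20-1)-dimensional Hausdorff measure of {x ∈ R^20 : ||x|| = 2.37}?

The surface area of an n-ball is 2π^(n/2) r^(n-1) / Γ(n/2). For n=20, r=2.37: 6.80745e+06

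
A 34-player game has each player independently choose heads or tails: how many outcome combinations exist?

Each vertex is a binary string of length 34, so there are 2^34 = 17179869184.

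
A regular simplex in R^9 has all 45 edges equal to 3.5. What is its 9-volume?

V = (3.5^9 / 9!) · √((9+1) / 2^9) ≈ 0.0303539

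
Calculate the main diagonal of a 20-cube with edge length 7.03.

The space diagonal of an n-cube of side s is s√n. Here 7.03·√20 ≈ 31.4391.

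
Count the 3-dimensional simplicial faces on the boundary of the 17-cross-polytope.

An n-cross-polytope has 2^(k+1)·C(n,k+1) k-faces. Here 2^4·C(17,4) = 16·2380 = 38080.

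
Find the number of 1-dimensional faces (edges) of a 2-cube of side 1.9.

Number of 1-faces = C(2,1)·2^(2-1) = 2·2 = 4.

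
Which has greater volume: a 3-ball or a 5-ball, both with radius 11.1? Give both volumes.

V_3(11.1) ≈ 5728.72. V_5(11.1) ≈ 886979. The 5-ball is larger.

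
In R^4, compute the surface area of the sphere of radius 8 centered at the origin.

The surface area of an n-ball is 2π^(n/2) r^(n-1) / Γ(n/2). For n=4, r=8: 1024·π^2 ≈ 10106.5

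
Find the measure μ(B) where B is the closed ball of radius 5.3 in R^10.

The n-ball volume is π^(n/2)·r^n/Γ(n/2+1). With n=10, r=5.3: V ≈ 4.45992e+07.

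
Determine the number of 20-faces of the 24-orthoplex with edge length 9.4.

Each 20-face is the convex hull of 21 vertices, one chosen as ±e_i from each of 21 distinct axes: 2^21·C(24,21) = 4244635648.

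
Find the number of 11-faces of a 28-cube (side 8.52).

An n-cube has C(n,k)·2^(n-k) k-faces. Here C(28,11)·2^17 = 21474180·131072 = 2814663720960.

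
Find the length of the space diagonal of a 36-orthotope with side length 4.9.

The space diagonal of an n-cube of side s is s√n. Here 4.9·√36 = 29.4.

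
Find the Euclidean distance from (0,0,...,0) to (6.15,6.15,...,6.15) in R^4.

The space diagonal of an n-cube of side s is s√n. Here 6.15·√4 = 12.3.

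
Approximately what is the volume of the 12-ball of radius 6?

V_12(6) = π^(12/2) · (6)^12 / Γ(12/2 + 1) = 15116544·π^6/5 ≈ 2.90658e+09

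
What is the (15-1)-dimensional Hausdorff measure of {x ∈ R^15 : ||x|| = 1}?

|∂B_15(1)| = 256·π^7/135135 ≈ 5.72165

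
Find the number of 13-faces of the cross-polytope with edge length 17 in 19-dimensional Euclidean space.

f_13(19-orthoplex) = 2^14 · (19 choose 14) = 190513152.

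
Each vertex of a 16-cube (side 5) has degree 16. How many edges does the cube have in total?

The 16-cube has n·2^(n-1) = 16·2^15 = 16·32768 = 524288 edges.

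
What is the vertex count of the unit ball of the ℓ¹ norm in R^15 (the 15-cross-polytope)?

The vertices are ±e_1, ..., ±e_15, so there are 2·15 = 30.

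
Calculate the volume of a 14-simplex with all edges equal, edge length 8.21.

V_14 = √(15) · 8.21^14 / (14! · 2^(14/2)) ≈ 2.19397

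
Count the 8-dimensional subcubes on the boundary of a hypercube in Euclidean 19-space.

Choose 8 of 19 axes to span the face (C(19,8) = 75582 ways), then fix each of the remaining 11 coordinates at one of its two extreme values (2^11 = 2048 ways): 75582·2048 = 154791936.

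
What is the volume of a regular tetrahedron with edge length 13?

Volume = (√2/12) · 13³ = 258.919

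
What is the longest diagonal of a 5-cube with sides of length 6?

The space diagonal of an n-cube of side s is s√n. Here 6·√5 ≈ 13.4164.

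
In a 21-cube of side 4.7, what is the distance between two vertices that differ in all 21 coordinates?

||(4.7,4.7,...,4.7)|| = √(21)·4.7 ≈ 21.5381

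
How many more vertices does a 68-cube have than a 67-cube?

The 68-cube has 2^68 = 295147905179352825856 vertices. The 67-cube has 2^67 = 147573952589676412928 vertices. Difference: 295147905179352825856 - 147573952589676412928 = 147573952589676412928.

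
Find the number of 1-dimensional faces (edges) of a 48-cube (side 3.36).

Each of the 2^48 = 281474976710656 vertices has degree 48; total edges = 48·2^48/2 = 6755399441055744.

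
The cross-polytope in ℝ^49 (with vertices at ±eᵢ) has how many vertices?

An n-cross-polytope has 2n vertices; here n = 49, giving 98.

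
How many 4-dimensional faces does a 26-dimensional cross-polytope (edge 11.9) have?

f_4(26-orthoplex) = 2^5 · (26 choose 5) = 2104960.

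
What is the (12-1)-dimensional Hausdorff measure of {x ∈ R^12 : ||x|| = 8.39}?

|∂B_12(8.39)| ≈ 2.32343e+11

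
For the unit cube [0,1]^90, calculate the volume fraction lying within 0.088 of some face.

The inner cube has side 1-2·0.088 = 0.824 and volume (0.824)^90 ≈ 2.713e-08, so the shell holds 0.9999999729 of the volume.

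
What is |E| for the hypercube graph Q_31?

Each of the 2^31 = 2147483648 vertices has degree 31; total edges = 31·2^31/2 = 33285996544.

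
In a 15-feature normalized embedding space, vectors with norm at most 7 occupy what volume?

Volume = π^{15/2}·(7)^15/Γ(17/2) = 173625106649344·π^7/289575 ≈ 1.81093e+12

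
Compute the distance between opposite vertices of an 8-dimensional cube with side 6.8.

The space diagonal of an n-cube of side s is s√n. Here 6.8·√8 ≈ 19.2333.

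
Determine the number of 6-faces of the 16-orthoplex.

f_6(16-orthoplex) = 2^7 · (16 choose 7) = 1464320.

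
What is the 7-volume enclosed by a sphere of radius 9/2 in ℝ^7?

The n-ball volume is π^(n/2)·r^n/Γ(n/2+1). With n=7, r=9/2: V = 1594323·π^3/280 ≈ 176550.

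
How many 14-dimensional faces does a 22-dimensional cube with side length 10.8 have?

f_14(22-cube) = (22 choose 14) · 2^8 = 81861120.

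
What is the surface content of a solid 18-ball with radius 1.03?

S_18(1.03) = 2·π^(18/2)·(1.03)^17 / Γ(18/2) ≈ 2.44394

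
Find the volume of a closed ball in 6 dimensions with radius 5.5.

Volume = π^{6/2}·(5.5)^6/Γ(4) = 1771561·π^3/384 ≈ 143046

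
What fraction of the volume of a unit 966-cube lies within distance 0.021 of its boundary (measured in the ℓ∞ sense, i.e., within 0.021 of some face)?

Shell fraction = 1 - (1-0.042)^966 ≈ 1 - 9.979e-19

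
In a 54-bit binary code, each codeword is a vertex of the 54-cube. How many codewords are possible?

Number of vertices = 2^54 = 18014398509481984.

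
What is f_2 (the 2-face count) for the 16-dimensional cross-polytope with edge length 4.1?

An n-cross-polytope has 2^(k+1)·C(n,k+1) k-faces. Here 2^3·C(16,3) = 8·560 = 4480.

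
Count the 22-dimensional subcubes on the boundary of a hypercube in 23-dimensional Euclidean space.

f_22(23-cube) = (23 choose 22) · 2^1 = 46.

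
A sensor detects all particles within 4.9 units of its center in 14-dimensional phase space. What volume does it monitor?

The n-ball volume is π^(n/2)·r^n/Γ(n/2+1). With n=14, r=4.9: V ≈ 2.75654e+09.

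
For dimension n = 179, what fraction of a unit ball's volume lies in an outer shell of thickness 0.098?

1 - (1-0.098)^179 ≈ 0.9999999904 ≈ 99.999999%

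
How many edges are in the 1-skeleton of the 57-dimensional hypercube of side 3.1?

The 57-cube has n·2^(n-1) = 57·2^56 = 57·72057594037927936 = 4107282860161892352 edges.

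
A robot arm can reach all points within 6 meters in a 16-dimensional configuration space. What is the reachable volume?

V_16(6) = π^(16/2) · (6)^16 / Γ(16/2 + 1) = 2448880128·π^8/35 ≈ 6.63894e+11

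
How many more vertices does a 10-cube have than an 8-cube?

The 10-cube has 2^10 = 1024 vertices. The 8-cube has 2^8 = 256 vertices. Difference: 1024 - 256 = 768.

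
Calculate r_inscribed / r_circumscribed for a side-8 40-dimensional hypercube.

For an n-cube of any side s, the inradius is s/2 and the circumradius is s√n/2, so the ratio is 1/√40 ≈ 0.158114.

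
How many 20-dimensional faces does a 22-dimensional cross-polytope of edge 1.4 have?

f_20(22-orthoplex) = 2^21 · (22 choose 21) = 46137344.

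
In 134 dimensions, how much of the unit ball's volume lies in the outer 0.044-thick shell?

V(inner)/V(outer) = ((1-0.044)/1)^134 ≈ 0.002406, so the shell fraction is 0.997594.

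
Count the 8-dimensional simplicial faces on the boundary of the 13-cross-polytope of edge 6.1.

f_8(13-orthoplex) = 2^9 · (13 choose 9) = 366080.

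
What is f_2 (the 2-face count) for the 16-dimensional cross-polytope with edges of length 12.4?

Number of 2-faces = 2^(2+1) · C(16,2+1) = 8 · 560 = 4480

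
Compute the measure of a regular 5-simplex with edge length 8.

For a regular n-simplex with edge a, V = (a^n / n!)·√((n+1)/2^n). With a=8, n=5: V ≈ 118.241.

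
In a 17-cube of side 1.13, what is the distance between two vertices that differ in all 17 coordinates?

Diagonal = √17 · 1.13 ≈ 4.65911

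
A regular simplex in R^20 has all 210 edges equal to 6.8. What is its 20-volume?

V_20 = √(21) · 6.8^20 / (20! · 2^(20/2)) ≈ 8.21984e-05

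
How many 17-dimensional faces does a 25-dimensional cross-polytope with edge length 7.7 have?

Each 17-face is the convex hull of 18 vertices, one chosen as ±e_i from each of 18 distinct axes: 2^18·C(25,18) = 126012620800.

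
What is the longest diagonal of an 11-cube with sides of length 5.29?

d = √(5.29² + 5.29² + ... + 5.29²) [11 terms] = √(11·5.29²) = 5.29√11 ≈ 17.5449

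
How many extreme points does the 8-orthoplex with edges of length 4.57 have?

The 8-dimensional cross-polytope has 2n = 2·8 = 16 vertices.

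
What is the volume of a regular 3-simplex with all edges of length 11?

Volume = (√2/12) · 11³ = 156.86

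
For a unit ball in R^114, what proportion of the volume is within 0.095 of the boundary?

V(inner)/V(outer) = ((1-0.095)/1)^114 ≈ 1.143e-05, so the shell fraction is 0.999989.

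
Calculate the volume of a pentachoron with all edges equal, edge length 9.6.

Volume = 9.6^4 · √(5/2^4) / 4! ≈ 197.833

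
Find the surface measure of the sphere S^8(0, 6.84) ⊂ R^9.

S_9(6.84) = 2·π^(9/2)·(6.84)^8 / Γ(9/2) ≈ 1.42236e+08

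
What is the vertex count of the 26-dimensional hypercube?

The 26-cube has 2^26 = 67108864 vertices.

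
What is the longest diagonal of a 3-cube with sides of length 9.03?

d = √(9.03² + 9.03² + ... + 9.03²) [3 terms] = √(3·9.03²) = 9.03√3 ≈ 15.6404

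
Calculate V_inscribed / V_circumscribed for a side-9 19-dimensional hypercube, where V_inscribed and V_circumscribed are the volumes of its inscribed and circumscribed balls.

V_in/V_out = n^(-n/2) = 19^(-19/2) ≈ 7.10953e-13.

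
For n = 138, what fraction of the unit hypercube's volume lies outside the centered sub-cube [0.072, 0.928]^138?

The inner cube has side 1-2·0.072 = 0.856 and volume (0.856)^138 ≈ 4.802e-10, so the shell holds 1 - 4.802e-10 of the volume.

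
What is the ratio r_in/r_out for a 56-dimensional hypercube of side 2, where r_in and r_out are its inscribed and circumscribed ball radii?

r_in / r_out = (2/2) / (2√56/2) = 1/√56 ≈ 0.133631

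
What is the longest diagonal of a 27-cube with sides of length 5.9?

Diagonal = √27 · 5.9 ≈ 30.6573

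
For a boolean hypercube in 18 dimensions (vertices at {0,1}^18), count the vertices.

An n-cube has 2^n vertices; for n = 18 that is 2^18 = 262144.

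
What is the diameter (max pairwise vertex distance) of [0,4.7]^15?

Diagonal = √15 · 4.7 ≈ 18.203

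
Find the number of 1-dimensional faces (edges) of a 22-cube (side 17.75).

Each of the 2^22 = 4194304 vertices has degree 22; total edges = 22·2^22/2 = 46137344.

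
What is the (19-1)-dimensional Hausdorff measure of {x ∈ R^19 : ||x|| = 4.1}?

|∂B_19(4.1)| ≈ 9.49402e+10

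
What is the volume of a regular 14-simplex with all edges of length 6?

Volume = 6^14 · √(15/2^14) / 14! ≈ 0.0271985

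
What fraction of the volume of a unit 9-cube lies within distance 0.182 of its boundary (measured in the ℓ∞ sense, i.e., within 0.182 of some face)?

1 - (1 - 2·0.182)^9 = 1 - 0.636^9 ≈ 0.982974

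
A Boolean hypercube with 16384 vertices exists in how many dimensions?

2^n = 16384 ⇒ n = log_2(16384) = 14.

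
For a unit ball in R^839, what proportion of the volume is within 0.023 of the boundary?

Shell fraction = 1 - (1-0.023)^839 ≈ 0.9999999967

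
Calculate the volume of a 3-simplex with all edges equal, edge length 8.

Volume = (√2/12) · 8³ = 60.3398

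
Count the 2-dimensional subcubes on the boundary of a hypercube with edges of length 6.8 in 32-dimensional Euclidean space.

f_2(32-cube) = (32 choose 2) · 2^30 = 532575944704.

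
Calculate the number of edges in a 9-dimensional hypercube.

The 9-cube has n·2^(n-1) = 9·2^8 = 9·256 = 2304 edges.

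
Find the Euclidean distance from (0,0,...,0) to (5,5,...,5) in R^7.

||(5,5,...,5)|| = √(7)·5 ≈ 13.2288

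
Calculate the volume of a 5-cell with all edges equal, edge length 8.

V = (8^4 / 4!) · √((4+1) / 2^4) ≈ 95.4056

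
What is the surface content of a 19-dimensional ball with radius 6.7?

S = n·V_n(r)/r = 19·V_19(6.7)/6.7 (volume-to-surface relation), giving 6.55673e+14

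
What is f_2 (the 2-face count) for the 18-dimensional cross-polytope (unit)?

Each 2-face is the convex hull of 3 vertices, one chosen as ±e_i from each of 3 distinct axes: 2^3·C(18,3) = 6528.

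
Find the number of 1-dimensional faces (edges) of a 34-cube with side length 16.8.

An n-cube has n·2^(n-1) edges. With n = 34: 34·8589934592 = 292057776128.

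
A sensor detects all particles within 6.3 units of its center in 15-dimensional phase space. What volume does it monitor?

The n-ball volume is π^(n/2)·r^n/Γ(n/2+1). With n=15, r=6.3: V ≈ 3.72853e+11.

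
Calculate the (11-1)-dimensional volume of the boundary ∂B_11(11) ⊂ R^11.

|∂B_11(11)| = 1659995174464·π^5/945 ≈ 5.37557e+11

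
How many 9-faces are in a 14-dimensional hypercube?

f_9(14-cube) = (14 choose 9) · 2^5 = 64064.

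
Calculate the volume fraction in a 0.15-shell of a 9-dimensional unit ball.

Shell fraction = 1 - (1-0.15)^9 ≈ 0.768383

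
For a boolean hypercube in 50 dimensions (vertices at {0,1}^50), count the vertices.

Number of vertices = 2^50 = 1125899906842624.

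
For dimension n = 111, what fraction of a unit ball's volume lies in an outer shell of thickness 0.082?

1 - (1-0.082)^111 ≈ 0.999925 ≈ 99.9925%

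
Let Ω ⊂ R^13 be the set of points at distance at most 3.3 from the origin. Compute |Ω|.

Volume = π^{13/2}·(3.3)^13/Γ(15/2) ≈ 5.01213e+06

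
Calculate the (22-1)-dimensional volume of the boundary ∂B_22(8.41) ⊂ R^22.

S_22(8.41) = 2·π^(22/2)·(8.41)^21 / Γ(22/2) ≈ 4.272e+18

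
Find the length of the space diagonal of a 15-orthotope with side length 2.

Diagonal = √15 · 2 ≈ 7.74597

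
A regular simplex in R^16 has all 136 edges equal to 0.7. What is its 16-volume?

V_16 = √(17) · 0.7^16 / (16! · 2^(16/2)) ≈ 2.55819e-18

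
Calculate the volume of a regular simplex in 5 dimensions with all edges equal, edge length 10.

Volume = 10^5 · √(6/2^5) / 5! ≈ 360.844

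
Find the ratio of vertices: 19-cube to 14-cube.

The 19-cube has 2^19 = 524288 vertices. The 14-cube has 2^14 = 16384 vertices. Ratio: 524288/16384 = 32.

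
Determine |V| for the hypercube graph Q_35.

Each vertex is a binary string of length 35, so there are 2^35 = 34359738368.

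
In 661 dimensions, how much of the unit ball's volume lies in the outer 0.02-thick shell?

V(inner)/V(outer) = ((1-0.02)/1)^661 ≈ 1.586e-06, so the shell fraction is 0.9999984135.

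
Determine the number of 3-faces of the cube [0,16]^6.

Number of 3-faces = C(6,3) · 2^(6-3) = 20 · 8 = 160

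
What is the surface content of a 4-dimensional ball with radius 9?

|∂B_4(9)| = 1458·π^2 ≈ 14389.9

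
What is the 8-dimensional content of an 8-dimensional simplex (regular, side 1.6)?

For a regular n-simplex with edge a, V = (a^n / n!)·√((n+1)/2^n). With a=1.6, n=8: V ≈ 0.000199729.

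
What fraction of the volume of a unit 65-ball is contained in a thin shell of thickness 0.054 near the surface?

V(inner)/V(outer) = ((1-0.054)/1)^65 ≈ 0.0271, so the shell fraction is 0.972903.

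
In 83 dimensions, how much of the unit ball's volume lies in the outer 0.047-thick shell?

V(inner)/V(outer) = ((1-0.047)/1)^83 ≈ 0.0184, so the shell fraction is 0.981605.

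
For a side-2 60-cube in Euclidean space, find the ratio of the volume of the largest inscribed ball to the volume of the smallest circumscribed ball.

Volume scales as r^n, and r_in/r_out = 1/√60, giving (1/√60)^60 ≈ 4.52337e-54.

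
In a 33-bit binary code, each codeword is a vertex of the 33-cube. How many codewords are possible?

Each vertex is a binary string of length 33, so there are 2^33 = 8589934592.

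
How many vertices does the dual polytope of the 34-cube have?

The 34-dimensional cross-polytope has 2n = 2·34 = 68 vertices.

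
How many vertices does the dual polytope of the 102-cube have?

The vertices are ±e_1, ..., ±e_102, so there are 2·102 = 204.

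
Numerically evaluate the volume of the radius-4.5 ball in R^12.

V = 31381059609·π^6/327680 ≈ 9.20697e+07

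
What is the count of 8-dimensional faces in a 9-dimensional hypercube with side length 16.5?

f_8(9-cube) = (9 choose 8) · 2^1 = 18.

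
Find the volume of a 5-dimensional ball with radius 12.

Volume = π^{5/2}·(12)^5/Γ(7/2) = 663552·π^2/5 ≈ 1.3098e+06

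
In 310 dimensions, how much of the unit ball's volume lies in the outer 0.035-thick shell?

1 - (1-0.035)^310 ≈ 0.999984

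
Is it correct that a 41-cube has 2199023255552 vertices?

True. The 41-cube has 2^41 = 2199023255552 vertices.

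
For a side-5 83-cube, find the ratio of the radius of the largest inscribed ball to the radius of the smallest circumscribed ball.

r_in = 5/2 (half the side); r_out = 5√83/2 (half the diagonal). Ratio = 1/√83 ≈ 0.109764.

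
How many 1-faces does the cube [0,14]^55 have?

The 55-cube has n·2^(n-1) = 55·2^54 = 55·18014398509481984 = 990791918021509120 edges.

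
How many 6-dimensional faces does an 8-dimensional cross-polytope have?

f_6(8-orthoplex) = 2^7 · (8 choose 7) = 1024.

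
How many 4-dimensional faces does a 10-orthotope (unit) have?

Choose 4 of 10 axes to span the face (C(10,4) = 210 ways), then fix each of the remaining 6 coordinates at one of its two extreme values (2^6 = 64 ways): 210·64 = 13440.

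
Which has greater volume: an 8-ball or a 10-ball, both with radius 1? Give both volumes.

V_8(1) ≈ 4.05871. V_10(1) ≈ 2.55016. The 8-ball is larger.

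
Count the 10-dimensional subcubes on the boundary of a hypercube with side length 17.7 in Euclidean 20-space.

Number of 10-faces = C(20,10) · 2^(20-10) = 184756 · 1024 = 189190144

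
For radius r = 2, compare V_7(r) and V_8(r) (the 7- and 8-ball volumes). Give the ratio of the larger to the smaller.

V_7(2) ≈ 604.77, V_8(2) ≈ 1039.03. The 8-ball is larger by a factor of 1.718.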